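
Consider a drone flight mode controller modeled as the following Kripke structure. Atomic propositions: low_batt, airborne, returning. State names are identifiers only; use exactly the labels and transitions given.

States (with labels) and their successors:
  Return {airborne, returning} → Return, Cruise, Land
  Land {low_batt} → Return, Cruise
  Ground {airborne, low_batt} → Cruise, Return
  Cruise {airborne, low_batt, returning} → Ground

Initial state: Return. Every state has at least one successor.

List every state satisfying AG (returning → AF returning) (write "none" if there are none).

States satisfying returning → AF returning: {Return, Land, Ground, Cruise}.
States satisfying AG (returning → AF returning): {Return, Land, Ground, Cruise}.

{Return, Land, Ground, Cruise}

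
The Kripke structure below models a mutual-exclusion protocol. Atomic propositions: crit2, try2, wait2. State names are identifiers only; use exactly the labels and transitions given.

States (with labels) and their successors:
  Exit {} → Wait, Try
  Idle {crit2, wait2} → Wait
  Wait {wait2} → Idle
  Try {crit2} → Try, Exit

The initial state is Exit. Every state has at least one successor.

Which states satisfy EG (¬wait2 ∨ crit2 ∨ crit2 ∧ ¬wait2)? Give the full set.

{Exit, Try}

States satisfying ¬wait2 ∨ crit2 ∨ crit2 ∧ ¬wait2: {Exit, Idle, Try}.
States satisfying EG (¬wait2 ∨ crit2 ∨ crit2 ∧ ¬wait2): {Exit, Try}.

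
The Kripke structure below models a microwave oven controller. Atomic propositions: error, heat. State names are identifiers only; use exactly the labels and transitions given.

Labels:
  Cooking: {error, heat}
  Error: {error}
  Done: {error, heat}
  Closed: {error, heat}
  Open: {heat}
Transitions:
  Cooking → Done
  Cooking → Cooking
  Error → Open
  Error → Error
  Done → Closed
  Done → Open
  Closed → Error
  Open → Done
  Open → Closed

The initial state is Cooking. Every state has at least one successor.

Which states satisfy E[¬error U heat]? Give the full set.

States satisfying ¬error: {Open}.
States satisfying heat: {Cooking, Done, Closed, Open}.
States satisfying E[¬error U heat]: {Cooking, Done, Closed, Open}.

{Cooking, Done, Closed, Open}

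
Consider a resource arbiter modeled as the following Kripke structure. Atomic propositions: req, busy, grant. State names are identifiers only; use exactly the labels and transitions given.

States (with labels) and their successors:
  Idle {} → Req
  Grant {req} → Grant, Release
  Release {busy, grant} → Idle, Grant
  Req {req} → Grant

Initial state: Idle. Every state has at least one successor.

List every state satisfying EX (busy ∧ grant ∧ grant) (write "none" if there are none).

States satisfying busy ∧ grant ∧ grant: {Release}.
States satisfying EX (busy ∧ grant ∧ grant): {Grant}.

{Grant}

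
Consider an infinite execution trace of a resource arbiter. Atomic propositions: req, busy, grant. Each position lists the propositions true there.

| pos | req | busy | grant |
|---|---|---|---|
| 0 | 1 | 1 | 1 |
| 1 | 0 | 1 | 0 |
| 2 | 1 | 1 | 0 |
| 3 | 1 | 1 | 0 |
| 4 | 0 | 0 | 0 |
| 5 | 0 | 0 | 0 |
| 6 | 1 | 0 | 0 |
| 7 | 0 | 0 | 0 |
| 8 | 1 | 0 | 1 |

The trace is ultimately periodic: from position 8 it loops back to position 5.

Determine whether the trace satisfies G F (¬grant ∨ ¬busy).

F (¬grant ∨ ¬busy) holds at every position 0..8, and those are all positions ever visited, so G F (¬grant ∨ ¬busy) holds.

Satisfied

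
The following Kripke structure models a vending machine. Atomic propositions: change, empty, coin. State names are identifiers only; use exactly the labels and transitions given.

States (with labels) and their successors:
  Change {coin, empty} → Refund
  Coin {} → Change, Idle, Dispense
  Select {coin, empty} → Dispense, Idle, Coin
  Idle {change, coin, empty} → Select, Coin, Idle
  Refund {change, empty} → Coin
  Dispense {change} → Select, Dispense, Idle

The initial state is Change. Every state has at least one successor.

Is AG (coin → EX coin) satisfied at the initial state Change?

States satisfying coin → EX coin: {Coin, Select, Idle, Refund, Dispense}.
States satisfying AG (coin → EX coin): ∅.
Change is reachable from Change and violates coin → EX coin, so AG fails at Change.
Change ∉ Sat(AG (coin → EX coin)).

Does not hold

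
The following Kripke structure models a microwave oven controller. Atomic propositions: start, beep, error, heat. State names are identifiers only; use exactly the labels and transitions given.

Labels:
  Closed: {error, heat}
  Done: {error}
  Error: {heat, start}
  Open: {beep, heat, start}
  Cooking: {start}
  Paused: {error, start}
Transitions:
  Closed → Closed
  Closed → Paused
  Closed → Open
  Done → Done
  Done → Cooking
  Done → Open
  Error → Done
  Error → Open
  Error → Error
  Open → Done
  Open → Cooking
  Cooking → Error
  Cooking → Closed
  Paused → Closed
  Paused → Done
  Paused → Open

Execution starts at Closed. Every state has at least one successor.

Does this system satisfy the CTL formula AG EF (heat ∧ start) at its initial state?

Yes

States satisfying EF (heat ∧ start): {Closed, Done, Error, Open, Cooking, Paused}.
States satisfying AG EF (heat ∧ start): {Closed, Done, Error, Open, Cooking, Paused}.
Every state reachable from Closed satisfies EF (heat ∧ start).
Closed ∈ Sat(AG EF (heat ∧ start)).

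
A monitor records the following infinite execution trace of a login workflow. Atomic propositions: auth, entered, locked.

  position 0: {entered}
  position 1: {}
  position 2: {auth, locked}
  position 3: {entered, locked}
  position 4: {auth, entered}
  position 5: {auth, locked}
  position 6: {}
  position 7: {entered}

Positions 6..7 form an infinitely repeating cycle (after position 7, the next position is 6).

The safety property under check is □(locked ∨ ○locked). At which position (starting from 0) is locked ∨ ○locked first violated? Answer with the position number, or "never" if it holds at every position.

0

At position 0 the labels are {entered} and the next position 1 has {}, so locked ∨ ○locked is false there. This is the first violation.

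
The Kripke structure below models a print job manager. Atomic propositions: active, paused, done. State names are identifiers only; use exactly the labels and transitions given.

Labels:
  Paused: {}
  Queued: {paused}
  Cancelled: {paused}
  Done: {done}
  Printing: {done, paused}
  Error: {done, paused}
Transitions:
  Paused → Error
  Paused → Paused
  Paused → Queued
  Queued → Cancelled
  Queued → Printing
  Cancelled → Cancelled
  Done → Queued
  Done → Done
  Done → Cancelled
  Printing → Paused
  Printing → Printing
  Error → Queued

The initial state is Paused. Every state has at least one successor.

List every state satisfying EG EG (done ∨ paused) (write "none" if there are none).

States satisfying EG (done ∨ paused): {Queued, Cancelled, Done, Printing, Error}.
States satisfying EG EG (done ∨ paused): {Queued, Cancelled, Done, Printing, Error}.

{Queued, Cancelled, Done, Printing, Error}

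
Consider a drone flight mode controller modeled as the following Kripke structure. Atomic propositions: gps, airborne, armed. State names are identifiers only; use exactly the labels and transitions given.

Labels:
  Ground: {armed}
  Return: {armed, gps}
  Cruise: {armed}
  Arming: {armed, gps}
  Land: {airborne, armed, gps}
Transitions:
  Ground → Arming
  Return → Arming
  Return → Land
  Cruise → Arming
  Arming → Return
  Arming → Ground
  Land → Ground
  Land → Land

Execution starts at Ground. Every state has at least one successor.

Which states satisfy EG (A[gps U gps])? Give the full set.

{Return, Arming, Land}

States satisfying A[gps U gps]: {Return, Arming, Land}.
States satisfying EG (A[gps U gps]): {Return, Arming, Land}.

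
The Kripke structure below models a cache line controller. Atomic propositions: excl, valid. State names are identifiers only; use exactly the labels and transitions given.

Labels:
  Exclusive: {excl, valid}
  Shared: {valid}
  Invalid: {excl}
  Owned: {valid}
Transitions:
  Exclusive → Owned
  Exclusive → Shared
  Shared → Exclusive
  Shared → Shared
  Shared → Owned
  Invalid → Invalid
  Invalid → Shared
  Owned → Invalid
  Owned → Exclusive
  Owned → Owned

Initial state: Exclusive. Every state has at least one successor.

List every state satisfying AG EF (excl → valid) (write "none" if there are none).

{Exclusive, Shared, Invalid, Owned}

States satisfying EF (excl → valid): {Exclusive, Shared, Invalid, Owned}.
States satisfying AG EF (excl → valid): {Exclusive, Shared, Invalid, Owned}.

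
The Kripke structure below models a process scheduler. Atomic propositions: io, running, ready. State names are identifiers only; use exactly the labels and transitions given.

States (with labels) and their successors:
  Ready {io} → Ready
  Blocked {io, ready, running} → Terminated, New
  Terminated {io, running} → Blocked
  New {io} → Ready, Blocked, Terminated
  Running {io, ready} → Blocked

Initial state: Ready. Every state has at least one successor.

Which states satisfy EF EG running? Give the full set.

States satisfying EG running: {Blocked, Terminated}.
States satisfying EF EG running: {Blocked, Terminated, New, Running}.

{Blocked, Terminated, New, Running}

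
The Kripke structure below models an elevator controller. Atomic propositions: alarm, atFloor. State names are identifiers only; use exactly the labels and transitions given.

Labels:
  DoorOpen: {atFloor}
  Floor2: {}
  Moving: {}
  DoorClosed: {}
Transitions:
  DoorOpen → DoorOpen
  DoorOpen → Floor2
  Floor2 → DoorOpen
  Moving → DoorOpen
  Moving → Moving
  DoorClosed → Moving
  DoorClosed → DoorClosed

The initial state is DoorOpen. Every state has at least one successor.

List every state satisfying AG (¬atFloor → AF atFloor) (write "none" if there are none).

{DoorOpen, Floor2}

States satisfying ¬atFloor → AF atFloor: {DoorOpen, Floor2}.
States satisfying AG (¬atFloor → AF atFloor): {DoorOpen, Floor2}.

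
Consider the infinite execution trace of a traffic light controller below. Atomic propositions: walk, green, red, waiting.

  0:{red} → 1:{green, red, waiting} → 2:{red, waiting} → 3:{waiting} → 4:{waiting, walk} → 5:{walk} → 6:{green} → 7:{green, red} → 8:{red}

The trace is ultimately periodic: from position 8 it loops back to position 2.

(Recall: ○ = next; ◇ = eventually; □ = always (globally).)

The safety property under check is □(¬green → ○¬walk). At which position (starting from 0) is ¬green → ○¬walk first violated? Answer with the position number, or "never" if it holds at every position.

3

Check ¬green → ○¬walk at each position in order: 0 ✓, 1 ✓, 2 ✓.
At position 3 the labels are {waiting} and the next position 4 has {waiting, walk}, so ¬green → ○¬walk is false there. This is the first violation.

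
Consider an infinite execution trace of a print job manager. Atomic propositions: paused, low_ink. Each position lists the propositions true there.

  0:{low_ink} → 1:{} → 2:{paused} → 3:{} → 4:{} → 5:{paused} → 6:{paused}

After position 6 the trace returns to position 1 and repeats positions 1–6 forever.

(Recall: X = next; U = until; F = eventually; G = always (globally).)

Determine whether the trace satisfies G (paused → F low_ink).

Does not hold

paused → F low_ink must hold at every position from 0 onward. It fails at position 2, so G (paused → F low_ink) is false.
Positions where paused holds: 2, 5, 6.
Check F low_ink at each: 2→fails, 5→fails, 6→fails.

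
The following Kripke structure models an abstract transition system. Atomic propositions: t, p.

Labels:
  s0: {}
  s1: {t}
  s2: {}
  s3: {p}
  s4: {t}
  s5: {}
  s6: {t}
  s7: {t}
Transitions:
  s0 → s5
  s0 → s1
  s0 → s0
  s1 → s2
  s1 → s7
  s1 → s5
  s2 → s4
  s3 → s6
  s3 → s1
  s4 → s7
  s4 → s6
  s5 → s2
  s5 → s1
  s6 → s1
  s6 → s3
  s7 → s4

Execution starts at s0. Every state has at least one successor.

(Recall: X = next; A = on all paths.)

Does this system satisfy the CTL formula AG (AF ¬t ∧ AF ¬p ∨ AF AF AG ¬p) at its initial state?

States satisfying AF ¬t ∧ AF ¬p ∨ AF AF AG ¬p: {s0, s2, s3, s5}.
States satisfying AG (AF ¬t ∧ AF ¬p ∨ AF AF AG ¬p): ∅.
s1 is reachable from s0 and violates AF ¬t ∧ AF ¬p ∨ AF AF AG ¬p, so AG fails at s0.
s0 ∉ Sat(AG (AF ¬t ∧ AF ¬p ∨ AF AF AG ¬p)).

Does not hold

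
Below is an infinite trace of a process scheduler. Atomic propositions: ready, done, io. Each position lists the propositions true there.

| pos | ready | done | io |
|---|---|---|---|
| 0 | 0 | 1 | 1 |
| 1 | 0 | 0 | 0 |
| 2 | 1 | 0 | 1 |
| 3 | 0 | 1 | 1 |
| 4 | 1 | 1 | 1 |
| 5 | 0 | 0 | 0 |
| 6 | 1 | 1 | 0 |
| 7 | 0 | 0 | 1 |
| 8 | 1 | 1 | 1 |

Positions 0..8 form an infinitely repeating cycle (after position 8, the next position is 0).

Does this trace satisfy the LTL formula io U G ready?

Violated

Walking from position 0: at position 1, G ready has not yet held and io fails, so io U G ready is false.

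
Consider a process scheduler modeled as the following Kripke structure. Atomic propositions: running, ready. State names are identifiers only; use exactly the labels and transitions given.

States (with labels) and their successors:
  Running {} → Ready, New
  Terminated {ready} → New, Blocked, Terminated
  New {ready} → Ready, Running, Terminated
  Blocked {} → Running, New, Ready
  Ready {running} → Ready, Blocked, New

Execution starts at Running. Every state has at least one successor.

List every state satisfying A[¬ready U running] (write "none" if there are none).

States satisfying ¬ready: {Running, Blocked, Ready}.
States satisfying running: {Ready}.
States satisfying A[¬ready U running]: {Ready}.

{Ready}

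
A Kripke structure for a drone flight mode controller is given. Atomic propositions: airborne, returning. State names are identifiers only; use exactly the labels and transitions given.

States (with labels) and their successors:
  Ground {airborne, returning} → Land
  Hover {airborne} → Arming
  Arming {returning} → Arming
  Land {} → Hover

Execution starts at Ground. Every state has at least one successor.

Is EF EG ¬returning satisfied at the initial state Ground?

States satisfying EG ¬returning: ∅.
States satisfying EF EG ¬returning: ∅.
No suitable path/successor from Ground witnesses the formula.
Ground ∉ Sat(EF EG ¬returning).

No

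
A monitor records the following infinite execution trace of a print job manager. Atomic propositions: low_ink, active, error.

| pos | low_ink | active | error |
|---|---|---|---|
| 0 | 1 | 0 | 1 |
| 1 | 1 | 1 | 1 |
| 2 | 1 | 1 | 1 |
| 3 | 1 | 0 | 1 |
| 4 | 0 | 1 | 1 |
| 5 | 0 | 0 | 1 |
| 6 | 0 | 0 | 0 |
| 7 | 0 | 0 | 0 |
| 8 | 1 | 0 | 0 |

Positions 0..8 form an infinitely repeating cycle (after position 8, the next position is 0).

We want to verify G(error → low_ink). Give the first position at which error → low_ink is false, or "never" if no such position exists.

Check error → low_ink at each position in order: 0 ✓, 1 ✓, 2 ✓, 3 ✓.
At position 4 the labels are {active, error}, so error → low_ink is false there. This is the first violation.

4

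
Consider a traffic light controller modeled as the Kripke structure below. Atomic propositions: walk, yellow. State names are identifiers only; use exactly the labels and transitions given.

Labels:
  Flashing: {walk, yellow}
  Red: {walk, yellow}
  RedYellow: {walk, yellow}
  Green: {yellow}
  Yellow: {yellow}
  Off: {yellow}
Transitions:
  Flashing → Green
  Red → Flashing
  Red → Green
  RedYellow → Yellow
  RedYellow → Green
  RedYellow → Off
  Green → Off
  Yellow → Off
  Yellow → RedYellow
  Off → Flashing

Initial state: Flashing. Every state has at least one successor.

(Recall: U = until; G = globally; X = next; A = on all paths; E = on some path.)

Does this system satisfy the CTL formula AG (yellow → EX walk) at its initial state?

States satisfying yellow → EX walk: {Red, Yellow, Off}.
States satisfying AG (yellow → EX walk): ∅.
Flashing is reachable from Flashing and violates yellow → EX walk, so AG fails at Flashing.
Flashing ∉ Sat(AG (yellow → EX walk)).

No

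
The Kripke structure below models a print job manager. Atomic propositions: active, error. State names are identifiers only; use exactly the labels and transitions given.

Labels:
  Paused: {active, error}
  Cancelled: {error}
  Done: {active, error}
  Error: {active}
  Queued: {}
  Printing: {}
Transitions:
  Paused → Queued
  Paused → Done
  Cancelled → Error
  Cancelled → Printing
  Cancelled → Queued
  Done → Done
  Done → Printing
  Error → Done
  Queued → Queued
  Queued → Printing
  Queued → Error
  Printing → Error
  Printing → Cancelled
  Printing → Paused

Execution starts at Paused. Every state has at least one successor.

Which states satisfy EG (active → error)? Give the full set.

{Paused, Cancelled, Done, Queued, Printing}

States satisfying active → error: {Paused, Cancelled, Done, Queued, Printing}.
States satisfying EG (active → error): {Paused, Cancelled, Done, Queued, Printing}.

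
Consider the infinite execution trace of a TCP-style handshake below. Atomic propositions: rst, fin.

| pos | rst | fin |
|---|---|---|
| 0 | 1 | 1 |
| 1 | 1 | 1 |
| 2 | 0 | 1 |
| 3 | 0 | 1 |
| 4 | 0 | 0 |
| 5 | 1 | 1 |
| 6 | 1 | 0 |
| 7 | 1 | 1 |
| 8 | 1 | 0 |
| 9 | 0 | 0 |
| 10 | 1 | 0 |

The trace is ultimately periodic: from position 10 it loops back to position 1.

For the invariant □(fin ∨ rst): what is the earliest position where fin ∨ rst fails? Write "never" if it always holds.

Check fin ∨ rst at each position in order: 0 ✓, 1 ✓, 2 ✓, 3 ✓.
At position 4 the labels are {}, so fin ∨ rst is false there. This is the first violation.

4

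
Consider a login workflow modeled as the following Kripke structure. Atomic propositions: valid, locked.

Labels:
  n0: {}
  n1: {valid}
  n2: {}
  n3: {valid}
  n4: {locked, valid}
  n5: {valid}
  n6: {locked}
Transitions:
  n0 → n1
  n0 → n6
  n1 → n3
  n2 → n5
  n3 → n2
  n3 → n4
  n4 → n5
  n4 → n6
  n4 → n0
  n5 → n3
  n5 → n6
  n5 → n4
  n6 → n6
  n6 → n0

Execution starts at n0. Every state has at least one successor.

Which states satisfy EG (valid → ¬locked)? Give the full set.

{n0, n1, n2, n3, n5, n6}

States satisfying valid → ¬locked: {n0, n1, n2, n3, n5, n6}.
States satisfying EG (valid → ¬locked): {n0, n1, n2, n3, n5, n6}.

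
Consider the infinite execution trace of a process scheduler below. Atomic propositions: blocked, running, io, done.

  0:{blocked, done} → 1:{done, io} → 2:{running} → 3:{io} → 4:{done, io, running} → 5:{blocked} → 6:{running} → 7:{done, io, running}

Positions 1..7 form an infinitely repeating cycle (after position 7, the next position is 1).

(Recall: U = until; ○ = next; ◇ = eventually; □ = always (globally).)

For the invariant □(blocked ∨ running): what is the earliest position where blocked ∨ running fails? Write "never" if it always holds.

1

Check blocked ∨ running at each position in order: 0 ✓.
At position 1 the labels are {done, io}, so blocked ∨ running is false there. This is the first violation.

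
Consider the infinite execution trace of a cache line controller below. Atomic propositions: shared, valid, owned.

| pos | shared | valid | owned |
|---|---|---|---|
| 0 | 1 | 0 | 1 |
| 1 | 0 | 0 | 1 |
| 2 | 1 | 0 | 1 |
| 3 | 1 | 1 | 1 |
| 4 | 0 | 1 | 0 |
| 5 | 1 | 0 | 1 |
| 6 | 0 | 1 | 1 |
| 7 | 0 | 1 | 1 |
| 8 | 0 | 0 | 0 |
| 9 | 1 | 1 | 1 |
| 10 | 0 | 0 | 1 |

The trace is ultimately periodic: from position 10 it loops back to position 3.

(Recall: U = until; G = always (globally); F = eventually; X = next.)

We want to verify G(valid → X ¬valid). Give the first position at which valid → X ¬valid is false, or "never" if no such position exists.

3

Check valid → X ¬valid at each position in order: 0 ✓, 1 ✓, 2 ✓.
At position 3 the labels are {owned, shared, valid} and the next position 4 has {valid}, so valid → X ¬valid is false there. This is the first violation.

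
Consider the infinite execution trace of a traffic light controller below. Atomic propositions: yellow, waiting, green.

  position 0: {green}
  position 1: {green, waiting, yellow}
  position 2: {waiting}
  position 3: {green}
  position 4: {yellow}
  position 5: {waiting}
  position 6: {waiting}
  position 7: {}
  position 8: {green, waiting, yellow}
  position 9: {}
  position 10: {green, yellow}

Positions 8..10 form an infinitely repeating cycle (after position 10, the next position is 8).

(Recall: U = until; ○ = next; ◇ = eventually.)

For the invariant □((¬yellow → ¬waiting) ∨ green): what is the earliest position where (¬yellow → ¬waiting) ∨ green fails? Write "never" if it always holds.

Check (¬yellow → ¬waiting) ∨ green at each position in order: 0 ✓, 1 ✓.
At position 2 the labels are {waiting}, so (¬yellow → ¬waiting) ∨ green is false there. This is the first violation.

2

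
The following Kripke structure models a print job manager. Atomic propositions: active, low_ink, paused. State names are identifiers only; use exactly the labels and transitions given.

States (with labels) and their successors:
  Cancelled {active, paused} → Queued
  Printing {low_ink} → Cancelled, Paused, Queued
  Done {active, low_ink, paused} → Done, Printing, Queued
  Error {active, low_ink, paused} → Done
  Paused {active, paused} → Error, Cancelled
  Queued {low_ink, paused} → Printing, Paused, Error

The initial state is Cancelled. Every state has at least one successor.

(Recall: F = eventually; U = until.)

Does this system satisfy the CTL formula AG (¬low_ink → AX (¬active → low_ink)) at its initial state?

States satisfying ¬low_ink → AX (¬active → low_ink): {Cancelled, Printing, Done, Error, Paused, Queued}.
States satisfying AG (¬low_ink → AX (¬active → low_ink)): {Cancelled, Printing, Done, Error, Paused, Queued}.
Every state reachable from Cancelled satisfies ¬low_ink → AX (¬active → low_ink).
Cancelled ∈ Sat(AG (¬low_ink → AX (¬active → low_ink))).

Yes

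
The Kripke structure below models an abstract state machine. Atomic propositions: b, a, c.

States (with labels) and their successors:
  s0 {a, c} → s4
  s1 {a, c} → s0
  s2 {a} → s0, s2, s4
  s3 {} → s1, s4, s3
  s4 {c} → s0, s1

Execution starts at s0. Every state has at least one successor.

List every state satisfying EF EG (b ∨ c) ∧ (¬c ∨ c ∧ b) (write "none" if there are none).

States satisfying EG (b ∨ c): {s0, s1, s4}.
States satisfying EF EG (b ∨ c): {s0, s1, s2, s3, s4}.
States satisfying ¬c: {s2, s3}.
States satisfying c ∧ b: ∅.
States satisfying ¬c ∨ c ∧ b: {s2, s3}.
States satisfying EF EG (b ∨ c) ∧ (¬c ∨ c ∧ b): {s2, s3}.

{s2, s3}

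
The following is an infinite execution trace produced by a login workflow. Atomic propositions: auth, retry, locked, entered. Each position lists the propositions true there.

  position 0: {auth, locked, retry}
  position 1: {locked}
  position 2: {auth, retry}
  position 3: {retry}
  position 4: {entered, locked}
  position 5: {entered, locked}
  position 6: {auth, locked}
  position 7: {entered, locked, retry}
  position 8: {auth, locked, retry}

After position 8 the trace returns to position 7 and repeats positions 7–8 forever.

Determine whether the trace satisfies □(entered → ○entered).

Does not hold

entered → ○entered must hold at every position from 0 onward. It fails at position 5, so □(entered → ○entered) is false.
Positions where entered holds: 4, 5, 7.
Check ○entered at each: 4→ok, 5→fails, 7→fails.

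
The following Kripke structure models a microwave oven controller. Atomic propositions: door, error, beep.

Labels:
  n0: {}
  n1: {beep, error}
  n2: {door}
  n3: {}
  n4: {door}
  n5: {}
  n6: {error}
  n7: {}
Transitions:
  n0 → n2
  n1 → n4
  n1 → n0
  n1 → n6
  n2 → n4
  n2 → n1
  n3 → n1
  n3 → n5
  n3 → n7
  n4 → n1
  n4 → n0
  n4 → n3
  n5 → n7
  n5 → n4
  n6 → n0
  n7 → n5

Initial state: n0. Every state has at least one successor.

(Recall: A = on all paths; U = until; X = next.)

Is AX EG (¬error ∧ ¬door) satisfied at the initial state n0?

Does not hold

States satisfying EG (¬error ∧ ¬door): {n3, n5, n7}.
States satisfying AX EG (¬error ∧ ¬door): {n7}.
n0 ∉ Sat(AX EG (¬error ∧ ¬door)).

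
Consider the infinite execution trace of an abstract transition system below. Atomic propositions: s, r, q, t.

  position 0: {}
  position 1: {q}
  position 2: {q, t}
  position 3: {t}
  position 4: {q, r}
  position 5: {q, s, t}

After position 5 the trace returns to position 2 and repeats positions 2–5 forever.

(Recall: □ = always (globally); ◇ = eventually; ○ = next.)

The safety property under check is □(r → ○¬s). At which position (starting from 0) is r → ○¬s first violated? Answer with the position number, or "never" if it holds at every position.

Check r → ○¬s at each position in order: 0 ✓, 1 ✓, 2 ✓, 3 ✓.
At position 4 the labels are {q, r} and the next position 5 has {q, s, t}, so r → ○¬s is false there. This is the first violation.

4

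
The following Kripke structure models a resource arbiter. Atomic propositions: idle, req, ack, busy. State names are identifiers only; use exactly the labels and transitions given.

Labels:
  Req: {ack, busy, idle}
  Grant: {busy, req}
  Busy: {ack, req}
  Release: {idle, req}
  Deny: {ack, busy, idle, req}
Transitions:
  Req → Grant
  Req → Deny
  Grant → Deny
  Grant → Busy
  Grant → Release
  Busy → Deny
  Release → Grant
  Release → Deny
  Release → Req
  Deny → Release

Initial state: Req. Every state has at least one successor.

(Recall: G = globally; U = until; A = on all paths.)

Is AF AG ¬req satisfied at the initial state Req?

Does not hold

States satisfying AG ¬req: ∅.
States satisfying AF AG ¬req: ∅.
There is a path from Req along which AG ¬req never holds.
Req ∉ Sat(AF AG ¬req).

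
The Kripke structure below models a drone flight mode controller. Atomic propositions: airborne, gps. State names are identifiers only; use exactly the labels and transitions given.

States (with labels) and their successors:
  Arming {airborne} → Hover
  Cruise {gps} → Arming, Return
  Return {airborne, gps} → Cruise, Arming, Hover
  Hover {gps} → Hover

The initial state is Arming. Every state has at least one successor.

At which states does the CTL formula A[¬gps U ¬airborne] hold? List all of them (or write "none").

{Arming, Cruise, Hover}

States satisfying ¬gps: {Arming}.
States satisfying ¬airborne: {Cruise, Hover}.
States satisfying A[¬gps U ¬airborne]: {Arming, Cruise, Hover}.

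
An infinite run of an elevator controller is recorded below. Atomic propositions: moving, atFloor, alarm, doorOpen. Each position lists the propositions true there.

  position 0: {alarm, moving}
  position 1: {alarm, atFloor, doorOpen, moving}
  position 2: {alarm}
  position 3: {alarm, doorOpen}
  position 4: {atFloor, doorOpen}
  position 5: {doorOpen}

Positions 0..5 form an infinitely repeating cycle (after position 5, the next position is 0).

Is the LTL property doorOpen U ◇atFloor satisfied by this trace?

Walking from position 0: ◇atFloor first holds at position 0, and doorOpen holds at every earlier position along the way, so doorOpen U ◇atFloor holds.

Holds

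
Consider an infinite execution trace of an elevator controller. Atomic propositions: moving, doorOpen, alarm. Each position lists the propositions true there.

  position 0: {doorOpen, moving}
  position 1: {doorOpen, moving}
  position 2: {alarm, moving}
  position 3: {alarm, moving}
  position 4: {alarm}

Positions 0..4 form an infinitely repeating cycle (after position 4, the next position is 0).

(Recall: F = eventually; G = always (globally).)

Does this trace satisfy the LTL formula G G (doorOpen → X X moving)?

G (doorOpen → X X moving) holds at every position 0..4, and those are all positions ever visited, so G G (doorOpen → X X moving) holds.

Satisfied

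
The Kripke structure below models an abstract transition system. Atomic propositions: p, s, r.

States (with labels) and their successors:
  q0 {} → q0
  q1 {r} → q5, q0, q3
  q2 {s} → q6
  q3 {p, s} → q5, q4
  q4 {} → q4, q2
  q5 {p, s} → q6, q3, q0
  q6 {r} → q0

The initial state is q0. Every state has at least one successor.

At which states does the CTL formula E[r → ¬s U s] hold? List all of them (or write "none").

{q1, q2, q3, q4, q5}

States satisfying r → ¬s: {q0, q1, q2, q3, q4, q5, q6}.
States satisfying s: {q2, q3, q5}.
States satisfying E[r → ¬s U s]: {q1, q2, q3, q4, q5}.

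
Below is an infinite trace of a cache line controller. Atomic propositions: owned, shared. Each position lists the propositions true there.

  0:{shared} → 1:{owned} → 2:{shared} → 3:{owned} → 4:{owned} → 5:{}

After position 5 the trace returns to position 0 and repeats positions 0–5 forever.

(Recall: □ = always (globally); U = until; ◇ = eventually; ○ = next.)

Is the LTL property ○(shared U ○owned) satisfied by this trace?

No

The position after 0 is 1; shared U ○owned is false there.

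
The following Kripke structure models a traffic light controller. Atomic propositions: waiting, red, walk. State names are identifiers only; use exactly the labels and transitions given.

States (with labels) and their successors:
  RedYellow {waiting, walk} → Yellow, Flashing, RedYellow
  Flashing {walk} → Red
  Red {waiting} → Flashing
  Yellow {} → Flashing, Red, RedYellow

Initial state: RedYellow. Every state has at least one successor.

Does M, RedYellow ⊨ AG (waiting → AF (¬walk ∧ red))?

Does not hold

States satisfying waiting → AF (¬walk ∧ red): {Flashing, Yellow}.
States satisfying AG (waiting → AF (¬walk ∧ red)): ∅.
Red is reachable from RedYellow and violates waiting → AF (¬walk ∧ red), so AG fails at RedYellow.
RedYellow ∉ Sat(AG (waiting → AF (¬walk ∧ red))).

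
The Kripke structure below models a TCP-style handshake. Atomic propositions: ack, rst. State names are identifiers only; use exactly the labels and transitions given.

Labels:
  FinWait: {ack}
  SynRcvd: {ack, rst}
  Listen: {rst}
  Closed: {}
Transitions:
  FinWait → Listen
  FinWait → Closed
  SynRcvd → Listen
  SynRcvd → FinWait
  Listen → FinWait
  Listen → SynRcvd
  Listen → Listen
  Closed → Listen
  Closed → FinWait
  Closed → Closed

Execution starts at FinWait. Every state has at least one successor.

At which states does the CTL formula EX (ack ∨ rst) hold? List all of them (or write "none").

{FinWait, SynRcvd, Listen, Closed}

States satisfying ack ∨ rst: {FinWait, SynRcvd, Listen}.
States satisfying EX (ack ∨ rst): {FinWait, SynRcvd, Listen, Closed}.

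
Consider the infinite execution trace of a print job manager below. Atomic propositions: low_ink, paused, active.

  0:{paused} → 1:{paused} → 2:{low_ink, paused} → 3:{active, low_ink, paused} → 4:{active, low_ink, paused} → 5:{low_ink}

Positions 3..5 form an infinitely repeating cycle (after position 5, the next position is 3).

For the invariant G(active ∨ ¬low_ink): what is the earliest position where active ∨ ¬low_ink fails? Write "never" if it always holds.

2

Check active ∨ ¬low_ink at each position in order: 0 ✓, 1 ✓.
At position 2 the labels are {low_ink, paused}, so active ∨ ¬low_ink is false there. This is the first violation.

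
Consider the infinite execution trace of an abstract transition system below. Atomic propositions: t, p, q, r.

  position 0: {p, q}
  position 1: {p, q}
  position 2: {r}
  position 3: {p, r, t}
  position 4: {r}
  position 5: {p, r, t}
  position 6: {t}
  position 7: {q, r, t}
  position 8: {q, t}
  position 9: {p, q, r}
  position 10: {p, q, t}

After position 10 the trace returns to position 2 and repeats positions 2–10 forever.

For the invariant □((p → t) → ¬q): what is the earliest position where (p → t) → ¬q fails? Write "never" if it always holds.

7

Check (p → t) → ¬q at each position in order: 0 ✓, 1 ✓, 2 ✓, 3 ✓, 4 ✓, 5 ✓, 6 ✓.
At position 7 the labels are {q, r, t}, so (p → t) → ¬q is false there. This is the first violation.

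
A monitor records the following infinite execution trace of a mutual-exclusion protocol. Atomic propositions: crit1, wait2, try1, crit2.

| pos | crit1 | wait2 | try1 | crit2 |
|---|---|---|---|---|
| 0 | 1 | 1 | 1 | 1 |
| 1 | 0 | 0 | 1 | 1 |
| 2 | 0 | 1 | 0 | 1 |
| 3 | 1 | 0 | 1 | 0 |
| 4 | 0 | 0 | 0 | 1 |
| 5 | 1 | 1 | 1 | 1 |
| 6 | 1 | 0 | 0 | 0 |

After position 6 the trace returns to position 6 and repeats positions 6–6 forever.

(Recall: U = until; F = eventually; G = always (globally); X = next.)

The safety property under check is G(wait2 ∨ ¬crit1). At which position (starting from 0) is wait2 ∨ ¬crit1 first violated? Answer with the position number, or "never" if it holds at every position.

3

Check wait2 ∨ ¬crit1 at each position in order: 0 ✓, 1 ✓, 2 ✓.
At position 3 the labels are {crit1, try1}, so wait2 ∨ ¬crit1 is false there. This is the first violation.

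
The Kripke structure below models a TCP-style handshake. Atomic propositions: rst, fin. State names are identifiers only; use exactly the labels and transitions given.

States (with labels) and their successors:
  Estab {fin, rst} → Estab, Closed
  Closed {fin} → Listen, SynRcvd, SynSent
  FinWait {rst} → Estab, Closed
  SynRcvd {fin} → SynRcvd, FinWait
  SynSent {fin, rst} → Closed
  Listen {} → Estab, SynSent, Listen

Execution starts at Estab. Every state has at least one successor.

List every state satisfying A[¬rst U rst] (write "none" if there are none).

{Estab, FinWait, SynSent}

States satisfying ¬rst: {Closed, SynRcvd, Listen}.
States satisfying rst: {Estab, FinWait, SynSent}.
States satisfying A[¬rst U rst]: {Estab, FinWait, SynSent}.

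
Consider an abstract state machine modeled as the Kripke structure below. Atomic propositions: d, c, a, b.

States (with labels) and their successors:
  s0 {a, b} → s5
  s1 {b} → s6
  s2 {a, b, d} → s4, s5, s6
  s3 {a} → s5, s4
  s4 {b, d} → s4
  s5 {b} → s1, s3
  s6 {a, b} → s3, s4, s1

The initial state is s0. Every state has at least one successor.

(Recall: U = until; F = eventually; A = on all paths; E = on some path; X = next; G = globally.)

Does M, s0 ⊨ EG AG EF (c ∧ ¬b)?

States satisfying AG EF (c ∧ ¬b): ∅.
States satisfying EG AG EF (c ∧ ¬b): ∅.
No suitable path/successor from s0 witnesses the formula.
s0 ∉ Sat(EG AG EF (c ∧ ¬b)).

Violated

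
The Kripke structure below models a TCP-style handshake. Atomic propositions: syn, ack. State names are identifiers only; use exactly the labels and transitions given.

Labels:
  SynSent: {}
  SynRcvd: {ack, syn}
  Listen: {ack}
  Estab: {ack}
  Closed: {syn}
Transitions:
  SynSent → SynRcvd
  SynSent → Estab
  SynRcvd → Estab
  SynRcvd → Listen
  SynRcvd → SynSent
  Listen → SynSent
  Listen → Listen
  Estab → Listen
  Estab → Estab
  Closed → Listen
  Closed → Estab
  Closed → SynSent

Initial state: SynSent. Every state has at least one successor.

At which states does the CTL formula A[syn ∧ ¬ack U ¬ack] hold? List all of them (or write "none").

States satisfying syn ∧ ¬ack: {Closed}.
States satisfying ¬ack: {SynSent, Closed}.
States satisfying A[syn ∧ ¬ack U ¬ack]: {SynSent, Closed}.

{SynSent, Closed}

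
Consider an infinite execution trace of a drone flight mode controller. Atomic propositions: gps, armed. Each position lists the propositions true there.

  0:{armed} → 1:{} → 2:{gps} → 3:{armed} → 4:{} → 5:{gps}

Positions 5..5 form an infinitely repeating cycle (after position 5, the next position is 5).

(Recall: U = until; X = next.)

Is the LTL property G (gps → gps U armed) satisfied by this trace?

gps → gps U armed must hold at every position from 0 onward. It fails at position 5, so G (gps → gps U armed) is false.
Positions where gps holds: 2, 5.
Check gps U armed at each: 2→ok, 5→fails.

No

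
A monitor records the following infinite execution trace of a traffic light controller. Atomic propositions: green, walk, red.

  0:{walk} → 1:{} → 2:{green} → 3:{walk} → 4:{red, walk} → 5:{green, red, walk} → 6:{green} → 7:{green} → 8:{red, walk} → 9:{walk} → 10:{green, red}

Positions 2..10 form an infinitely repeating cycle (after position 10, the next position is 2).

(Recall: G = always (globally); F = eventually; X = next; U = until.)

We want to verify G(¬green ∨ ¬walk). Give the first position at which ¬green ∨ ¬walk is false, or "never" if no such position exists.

Check ¬green ∨ ¬walk at each position in order: 0 ✓, 1 ✓, 2 ✓, 3 ✓, 4 ✓.
At position 5 the labels are {green, red, walk}, so ¬green ∨ ¬walk is false there. This is the first violation.

5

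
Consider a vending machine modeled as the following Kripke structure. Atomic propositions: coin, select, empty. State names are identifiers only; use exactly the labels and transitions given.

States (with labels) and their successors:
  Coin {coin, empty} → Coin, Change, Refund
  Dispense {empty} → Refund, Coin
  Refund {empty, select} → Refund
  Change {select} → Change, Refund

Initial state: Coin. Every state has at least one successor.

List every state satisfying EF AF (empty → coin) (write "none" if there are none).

{Coin, Dispense, Change}

States satisfying AF (empty → coin): {Coin, Change}.
States satisfying EF AF (empty → coin): {Coin, Dispense, Change}.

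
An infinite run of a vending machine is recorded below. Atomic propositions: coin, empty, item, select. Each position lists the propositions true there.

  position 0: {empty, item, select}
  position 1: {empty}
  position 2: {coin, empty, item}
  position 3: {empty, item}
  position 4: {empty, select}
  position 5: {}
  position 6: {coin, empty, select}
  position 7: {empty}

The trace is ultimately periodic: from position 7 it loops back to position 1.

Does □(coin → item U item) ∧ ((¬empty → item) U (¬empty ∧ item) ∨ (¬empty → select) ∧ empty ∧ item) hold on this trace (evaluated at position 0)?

Does not hold

coin → item U item must hold at every position from 0 onward. It fails at position 6, so □(coin → item U item) is false.
Positions where coin holds: 2, 6.
Check item U item at each: 2→ok, 6→fails.
At position 0: □(coin → item U item) is false; (¬empty → item) U (¬empty ∧ item) ∨ (¬empty → select) ∧ empty ∧ item is true; so □(coin → item U item) ∧ ((¬empty → item) U (¬empty ∧ item) ∨ (¬empty → select) ∧ empty ∧ item) is false.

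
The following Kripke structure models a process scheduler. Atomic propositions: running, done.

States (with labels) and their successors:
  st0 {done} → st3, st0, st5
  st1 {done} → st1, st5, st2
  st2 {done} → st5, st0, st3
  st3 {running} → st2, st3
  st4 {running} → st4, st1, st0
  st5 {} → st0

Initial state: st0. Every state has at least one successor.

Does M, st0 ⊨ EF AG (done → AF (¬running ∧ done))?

States satisfying AG (done → AF (¬running ∧ done)): {st0, st1, st2, st3, st4, st5}.
States satisfying EF AG (done → AF (¬running ∧ done)): {st0, st1, st2, st3, st4, st5}.
Some path from st0 reaches a state where AG (done → AF (¬running ∧ done)) holds.
st0 ∈ Sat(EF AG (done → AF (¬running ∧ done))).

Holds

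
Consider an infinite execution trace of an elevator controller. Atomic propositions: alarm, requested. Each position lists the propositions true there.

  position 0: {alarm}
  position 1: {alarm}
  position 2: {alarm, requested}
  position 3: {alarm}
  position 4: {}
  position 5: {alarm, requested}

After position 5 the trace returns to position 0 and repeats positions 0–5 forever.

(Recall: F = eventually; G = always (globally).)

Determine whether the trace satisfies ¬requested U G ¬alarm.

Walking from position 0: at position 2, G ¬alarm has not yet held and ¬requested fails, so ¬requested U G ¬alarm is false.

No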